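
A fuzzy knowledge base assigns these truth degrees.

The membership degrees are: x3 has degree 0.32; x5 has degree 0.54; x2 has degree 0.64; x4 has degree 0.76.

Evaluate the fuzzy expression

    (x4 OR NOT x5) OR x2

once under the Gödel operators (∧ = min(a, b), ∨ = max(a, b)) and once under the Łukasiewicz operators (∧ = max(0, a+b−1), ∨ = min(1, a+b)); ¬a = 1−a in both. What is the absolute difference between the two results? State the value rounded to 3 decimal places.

Under Gödel:
  NOT x5 = 1 − 0.54 = 0.46
  x4 OR NOT x5 = max(a, b) on (0.76, 0.46) = 0.76
  (x4 OR NOT x5) OR x2 = max(a, b) on (0.76, 0.64) = 0.76
  → value = 0.7600
Under Łukasiewicz:
  NOT x5 = 1 − 0.54 = 0.46
  x4 OR NOT x5 = min(1, a+b) on (0.76, 0.46) = 1.00
  (x4 OR NOT x5) OR x2 = min(1, a+b) on (1.00, 0.64) = 1.00
  → value = 1.0000
|0.7600 − 1.0000| = 0.240

0.240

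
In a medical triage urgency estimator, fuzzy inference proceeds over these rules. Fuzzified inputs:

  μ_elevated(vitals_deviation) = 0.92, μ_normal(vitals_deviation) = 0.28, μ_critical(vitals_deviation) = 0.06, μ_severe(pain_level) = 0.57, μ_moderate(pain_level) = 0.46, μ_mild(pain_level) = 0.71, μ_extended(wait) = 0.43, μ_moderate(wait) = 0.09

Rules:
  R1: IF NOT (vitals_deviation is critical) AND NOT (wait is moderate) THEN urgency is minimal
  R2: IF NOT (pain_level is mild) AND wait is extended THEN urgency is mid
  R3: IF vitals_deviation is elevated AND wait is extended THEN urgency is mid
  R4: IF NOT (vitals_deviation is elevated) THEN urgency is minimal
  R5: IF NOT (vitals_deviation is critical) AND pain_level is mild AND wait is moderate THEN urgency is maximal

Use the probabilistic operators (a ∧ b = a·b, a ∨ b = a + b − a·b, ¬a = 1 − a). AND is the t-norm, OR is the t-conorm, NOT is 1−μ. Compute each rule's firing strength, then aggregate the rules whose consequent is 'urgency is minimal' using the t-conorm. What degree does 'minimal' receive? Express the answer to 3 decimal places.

0.867

R1: ¬critical=1−0.06=0.94, ¬moderate=1−0.09=0.91; AND[a·b] → w = 0.8554
R2: ¬mild=1−0.71=0.29, extended=0.43; AND[a·b] → w = 0.1247
R3: elevated=0.92, extended=0.43; AND[a·b] → w = 0.3956
R4: ¬elevated=1−0.92=0.08 → w = 0.0800
R5: ¬critical=1−0.06=0.94, mild=0.71, moderate=0.09; AND[a·b] → w = 0.0601
Rules with consequent 'minimal': {R1, R4} → strengths 0.8554, 0.0800
Aggregate via t-conorm [a + b − a·b]: 0.8670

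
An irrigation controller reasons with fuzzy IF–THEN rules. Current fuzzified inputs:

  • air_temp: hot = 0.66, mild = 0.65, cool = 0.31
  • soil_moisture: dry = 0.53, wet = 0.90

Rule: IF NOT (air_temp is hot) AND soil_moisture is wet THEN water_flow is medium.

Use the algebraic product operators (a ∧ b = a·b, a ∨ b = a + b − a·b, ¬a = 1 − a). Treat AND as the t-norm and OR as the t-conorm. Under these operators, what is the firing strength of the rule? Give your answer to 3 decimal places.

0.306

firing strength: ¬hot=1−0.66=0.34, wet=0.90; AND[a·b] → w = 0.3060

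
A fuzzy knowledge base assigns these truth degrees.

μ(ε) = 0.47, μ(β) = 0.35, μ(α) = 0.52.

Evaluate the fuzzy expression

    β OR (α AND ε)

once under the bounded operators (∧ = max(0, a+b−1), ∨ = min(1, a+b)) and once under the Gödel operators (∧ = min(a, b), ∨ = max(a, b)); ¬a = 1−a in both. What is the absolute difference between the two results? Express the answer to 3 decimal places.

Under bounded:
  α AND ε = max(0, a+b−1) on (0.52, 0.47) = 0.00
  β OR (α AND ε) = min(1, a+b) on (0.35, 0.00) = 0.35
  → value = 0.3500
Under Gödel:
  α AND ε = min(a, b) on (0.52, 0.47) = 0.47
  β OR (α AND ε) = max(a, b) on (0.35, 0.47) = 0.47
  → value = 0.4700
|0.3500 − 0.4700| = 0.120

0.120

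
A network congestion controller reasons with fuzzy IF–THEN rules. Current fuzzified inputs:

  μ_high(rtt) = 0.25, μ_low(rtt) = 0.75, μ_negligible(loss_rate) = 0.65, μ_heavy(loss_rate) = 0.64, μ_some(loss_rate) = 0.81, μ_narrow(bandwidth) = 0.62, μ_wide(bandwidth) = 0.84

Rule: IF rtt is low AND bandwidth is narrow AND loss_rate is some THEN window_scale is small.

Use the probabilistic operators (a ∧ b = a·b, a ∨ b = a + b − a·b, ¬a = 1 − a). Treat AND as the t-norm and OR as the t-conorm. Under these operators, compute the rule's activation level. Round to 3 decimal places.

firing strength: low=0.75, narrow=0.62, some=0.81; AND[a·b] → w = 0.3766

0.377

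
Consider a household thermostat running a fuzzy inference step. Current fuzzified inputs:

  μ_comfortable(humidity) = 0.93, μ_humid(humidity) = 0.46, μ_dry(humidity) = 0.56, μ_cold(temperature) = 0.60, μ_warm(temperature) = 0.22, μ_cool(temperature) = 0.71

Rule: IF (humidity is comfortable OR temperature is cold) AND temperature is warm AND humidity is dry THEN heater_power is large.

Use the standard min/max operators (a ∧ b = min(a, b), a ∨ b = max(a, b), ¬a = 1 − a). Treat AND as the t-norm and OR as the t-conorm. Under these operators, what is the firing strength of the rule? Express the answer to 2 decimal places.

firing strength: (comfortable=0.93 OR cold=0.60) = 0.93; AND[min(a, b)] with warm=0.22, dry=0.56 → w = 0.22

0.22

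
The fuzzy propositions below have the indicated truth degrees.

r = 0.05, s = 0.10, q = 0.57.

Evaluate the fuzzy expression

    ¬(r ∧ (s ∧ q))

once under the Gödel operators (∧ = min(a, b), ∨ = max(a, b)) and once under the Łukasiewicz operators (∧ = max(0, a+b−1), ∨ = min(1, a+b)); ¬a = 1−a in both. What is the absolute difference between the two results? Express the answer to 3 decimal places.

0.050

Under Gödel:
  s ∧ q = min(a, b) on (0.10, 0.57) = 0.10
  r ∧ (s ∧ q) = min(a, b) on (0.05, 0.10) = 0.05
  ¬(r ∧ (s ∧ q)) = 1 − 0.05 = 0.95
  → value = 0.9500
Under Łukasiewicz:
  s ∧ q = max(0, a+b−1) on (0.10, 0.57) = 0.00
  r ∧ (s ∧ q) = max(0, a+b−1) on (0.05, 0.00) = 0.00
  ¬(r ∧ (s ∧ q)) = 1 − 0.00 = 1.00
  → value = 1.0000
|0.9500 − 1.0000| = 0.050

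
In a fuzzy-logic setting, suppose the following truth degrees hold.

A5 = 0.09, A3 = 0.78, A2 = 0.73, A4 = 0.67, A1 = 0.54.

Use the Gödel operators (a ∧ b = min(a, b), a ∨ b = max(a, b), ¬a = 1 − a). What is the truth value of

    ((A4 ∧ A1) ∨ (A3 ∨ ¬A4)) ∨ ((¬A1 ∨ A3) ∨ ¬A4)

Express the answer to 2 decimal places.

A4 ∧ A1 = min(a, b) on (0.67, 0.54) = 0.54
¬A4 = 1 − 0.67 = 0.33
A3 ∨ ¬A4 = max(a, b) on (0.78, 0.33) = 0.78
(A4 ∧ A1) ∨ (A3 ∨ ¬A4) = max(a, b) on (0.54, 0.78) = 0.78
¬A1 = 1 − 0.54 = 0.46
¬A1 ∨ A3 = max(a, b) on (0.46, 0.78) = 0.78
¬A4 = 1 − 0.67 = 0.33
(¬A1 ∨ A3) ∨ ¬A4 = max(a, b) on (0.78, 0.33) = 0.78
((A4 ∧ A1) ∨ (A3 ∨ ¬A4)) ∨ ((¬A1 ∨ A3) ∨ ¬A4) = max(a, b) on (0.78, 0.78) = 0.78

0.78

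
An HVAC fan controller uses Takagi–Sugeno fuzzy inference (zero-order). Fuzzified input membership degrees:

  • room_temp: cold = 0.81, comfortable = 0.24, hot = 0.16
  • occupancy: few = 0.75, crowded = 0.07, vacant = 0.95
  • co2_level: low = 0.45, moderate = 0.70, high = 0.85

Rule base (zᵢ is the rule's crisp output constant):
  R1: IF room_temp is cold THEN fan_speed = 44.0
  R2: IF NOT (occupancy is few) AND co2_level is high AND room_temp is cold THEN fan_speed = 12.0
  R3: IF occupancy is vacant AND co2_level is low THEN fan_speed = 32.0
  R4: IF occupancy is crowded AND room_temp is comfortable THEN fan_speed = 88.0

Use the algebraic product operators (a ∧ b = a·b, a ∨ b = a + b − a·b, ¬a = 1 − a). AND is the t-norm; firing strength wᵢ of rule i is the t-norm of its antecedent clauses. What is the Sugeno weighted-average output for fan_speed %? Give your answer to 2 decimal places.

R1 (z=44.0): cold=0.81 → w = 0.8100
R2 (z=12.0): ¬few=1−0.75=0.25, high=0.85, cold=0.81; AND[a·b] → w = 0.1721
R3 (z=32.0): vacant=0.95, low=0.45; AND[a·b] → w = 0.4275
R4 (z=88.0): crowded=0.07, comfortable=0.24; AND[a·b] → w = 0.0168
Weighted average = (0.8100·44.0 + 0.1721·12.0 + 0.4275·32.0 + 0.0168·88.0) / (0.8100 + 0.1721 + 0.4275 + 0.0168)
  = 52.8639 / 1.4264 = 37.06

37.06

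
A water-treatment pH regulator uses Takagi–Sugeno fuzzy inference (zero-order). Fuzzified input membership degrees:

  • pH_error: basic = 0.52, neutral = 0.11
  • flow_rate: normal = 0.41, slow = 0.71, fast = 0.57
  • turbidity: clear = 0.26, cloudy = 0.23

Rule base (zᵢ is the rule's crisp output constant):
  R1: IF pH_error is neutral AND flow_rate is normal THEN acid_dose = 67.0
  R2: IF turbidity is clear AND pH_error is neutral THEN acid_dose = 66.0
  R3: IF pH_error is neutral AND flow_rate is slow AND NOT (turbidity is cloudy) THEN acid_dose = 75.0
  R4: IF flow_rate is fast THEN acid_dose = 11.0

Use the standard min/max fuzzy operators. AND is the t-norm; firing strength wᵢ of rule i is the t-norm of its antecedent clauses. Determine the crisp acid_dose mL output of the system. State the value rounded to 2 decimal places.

32.39

R1 (z=67.0): neutral=0.11, normal=0.41; AND[min(a, b)] → w = 0.11
R2 (z=66.0): clear=0.26, neutral=0.11; AND[min(a, b)] → w = 0.11
R3 (z=75.0): neutral=0.11, slow=0.71, ¬cloudy=1−0.23=0.77; AND[min(a, b)] → w = 0.11
R4 (z=11.0): fast=0.57 → w = 0.57
Weighted average = (0.11·67.0 + 0.11·66.0 + 0.11·75.0 + 0.57·11.0) / (0.11 + 0.11 + 0.11 + 0.57)
  = 29.1500 / 0.9000 = 32.39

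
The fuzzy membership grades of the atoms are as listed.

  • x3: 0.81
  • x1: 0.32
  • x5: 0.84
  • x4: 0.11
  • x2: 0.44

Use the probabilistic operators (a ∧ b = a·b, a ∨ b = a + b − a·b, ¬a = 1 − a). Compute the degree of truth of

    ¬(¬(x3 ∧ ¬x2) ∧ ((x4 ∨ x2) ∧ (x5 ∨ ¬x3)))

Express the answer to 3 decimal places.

0.761

¬x2 = 1 − 0.4400 = 0.5600
x3 ∧ ¬x2 = a·b on (0.8100, 0.5600) = 0.4536
¬(x3 ∧ ¬x2) = 1 − 0.4536 = 0.5464
x4 ∨ x2 = a + b − a·b on (0.1100, 0.4400) = 0.5016
¬x3 = 1 − 0.8100 = 0.1900
x5 ∨ ¬x3 = a + b − a·b on (0.8400, 0.1900) = 0.8704
(x4 ∨ x2) ∧ (x5 ∨ ¬x3) = a·b on (0.5016, 0.8704) = 0.4366
¬(x3 ∧ ¬x2) ∧ ((x4 ∨ x2) ∧ (x5 ∨ ¬x3)) = a·b on (0.5464, 0.4366) = 0.2386
¬(¬(x3 ∧ ¬x2) ∧ ((x4 ∨ x2) ∧ (x5 ∨ ¬x3))) = 1 − 0.2386 = 0.7614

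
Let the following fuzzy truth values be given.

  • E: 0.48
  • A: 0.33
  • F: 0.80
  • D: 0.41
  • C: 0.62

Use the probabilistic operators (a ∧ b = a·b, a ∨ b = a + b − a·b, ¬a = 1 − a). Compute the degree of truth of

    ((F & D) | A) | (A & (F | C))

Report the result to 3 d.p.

F & D = a·b on (0.8000, 0.4100) = 0.3280
(F & D) | A = a + b − a·b on (0.3280, 0.3300) = 0.5498
F | C = a + b − a·b on (0.8000, 0.6200) = 0.9240
A & (F | C) = a·b on (0.3300, 0.9240) = 0.3049
((F & D) | A) | (A & (F | C)) = a + b − a·b on (0.5498, 0.3049) = 0.6870

0.687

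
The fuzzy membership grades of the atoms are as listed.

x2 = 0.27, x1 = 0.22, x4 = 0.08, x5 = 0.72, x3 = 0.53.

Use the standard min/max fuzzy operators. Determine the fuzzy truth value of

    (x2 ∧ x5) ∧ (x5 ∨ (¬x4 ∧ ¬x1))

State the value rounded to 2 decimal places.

0.27

x2 ∧ x5 = min(a, b) on (0.27, 0.72) = 0.27
¬x4 = 1 − 0.08 = 0.92
¬x1 = 1 − 0.22 = 0.78
¬x4 ∧ ¬x1 = min(a, b) on (0.92, 0.78) = 0.78
x5 ∨ (¬x4 ∧ ¬x1) = max(a, b) on (0.72, 0.78) = 0.78
(x2 ∧ x5) ∧ (x5 ∨ (¬x4 ∧ ¬x1)) = min(a, b) on (0.27, 0.78) = 0.27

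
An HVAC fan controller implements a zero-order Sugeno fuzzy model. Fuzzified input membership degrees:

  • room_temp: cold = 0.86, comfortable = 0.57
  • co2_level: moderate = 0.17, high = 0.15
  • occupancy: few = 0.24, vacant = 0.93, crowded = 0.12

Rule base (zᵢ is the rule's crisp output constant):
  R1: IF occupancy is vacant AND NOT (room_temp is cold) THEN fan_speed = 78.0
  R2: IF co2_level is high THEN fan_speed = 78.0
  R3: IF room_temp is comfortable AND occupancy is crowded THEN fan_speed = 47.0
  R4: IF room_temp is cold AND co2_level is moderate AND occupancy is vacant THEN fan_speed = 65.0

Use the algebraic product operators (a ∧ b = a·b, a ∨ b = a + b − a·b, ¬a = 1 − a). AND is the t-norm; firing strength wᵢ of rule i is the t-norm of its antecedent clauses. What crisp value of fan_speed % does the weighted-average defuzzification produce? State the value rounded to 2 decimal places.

69.98

R1 (z=78.0): vacant=0.93, ¬cold=1−0.86=0.14; AND[a·b] → w = 0.1302
R2 (z=78.0): high=0.15 → w = 0.1500
R3 (z=47.0): comfortable=0.57, crowded=0.12; AND[a·b] → w = 0.0684
R4 (z=65.0): cold=0.86, moderate=0.17, vacant=0.93; AND[a·b] → w = 0.1360
Weighted average = (0.1302·78.0 + 0.1500·78.0 + 0.0684·47.0 + 0.1360·65.0) / (0.1302 + 0.1500 + 0.0684 + 0.1360)
  = 33.9082 / 0.4846 = 69.98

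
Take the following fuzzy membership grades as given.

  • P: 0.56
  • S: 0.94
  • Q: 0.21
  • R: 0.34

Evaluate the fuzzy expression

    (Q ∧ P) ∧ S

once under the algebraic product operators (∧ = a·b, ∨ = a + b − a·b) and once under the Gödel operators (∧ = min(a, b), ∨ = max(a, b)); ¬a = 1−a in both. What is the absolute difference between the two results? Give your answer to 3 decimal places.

Under algebraic product:
  Q ∧ P = a·b on (0.2100, 0.5600) = 0.1176
  (Q ∧ P) ∧ S = a·b on (0.1176, 0.9400) = 0.1105
  → value = 0.1105
Under Gödel:
  Q ∧ P = min(a, b) on (0.21, 0.56) = 0.21
  (Q ∧ P) ∧ S = min(a, b) on (0.21, 0.94) = 0.21
  → value = 0.2100
|0.1105 − 0.2100| = 0.099

0.099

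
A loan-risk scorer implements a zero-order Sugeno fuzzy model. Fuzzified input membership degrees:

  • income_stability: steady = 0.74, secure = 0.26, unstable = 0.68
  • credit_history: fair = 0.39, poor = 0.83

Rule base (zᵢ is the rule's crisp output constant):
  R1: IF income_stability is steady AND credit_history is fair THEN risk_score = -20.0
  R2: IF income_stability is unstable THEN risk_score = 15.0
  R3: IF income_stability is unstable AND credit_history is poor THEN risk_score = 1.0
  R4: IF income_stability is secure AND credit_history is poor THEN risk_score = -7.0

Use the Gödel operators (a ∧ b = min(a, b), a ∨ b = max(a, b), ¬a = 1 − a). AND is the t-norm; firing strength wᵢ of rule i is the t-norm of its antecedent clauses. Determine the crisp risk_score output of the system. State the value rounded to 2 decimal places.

0.63

R1 (z=-20.0): steady=0.74, fair=0.39; AND[min(a, b)] → w = 0.39
R2 (z=15.0): unstable=0.68 → w = 0.68
R3 (z=1.0): unstable=0.68, poor=0.83; AND[min(a, b)] → w = 0.68
R4 (z=-7.0): secure=0.26, poor=0.83; AND[min(a, b)] → w = 0.26
Weighted average = (0.39·-20.0 + 0.68·15.0 + 0.68·1.0 + 0.26·-7.0) / (0.39 + 0.68 + 0.68 + 0.26)
  = 1.2600 / 2.0100 = 0.63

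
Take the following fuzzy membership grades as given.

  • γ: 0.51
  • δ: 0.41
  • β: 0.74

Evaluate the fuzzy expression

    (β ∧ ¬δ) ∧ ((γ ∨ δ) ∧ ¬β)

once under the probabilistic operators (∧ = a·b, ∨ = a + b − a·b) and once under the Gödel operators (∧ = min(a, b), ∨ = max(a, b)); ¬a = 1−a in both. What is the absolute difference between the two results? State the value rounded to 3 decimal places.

Under probabilistic:
  ¬δ = 1 − 0.4100 = 0.5900
  β ∧ ¬δ = a·b on (0.7400, 0.5900) = 0.4366
  γ ∨ δ = a + b − a·b on (0.5100, 0.4100) = 0.7109
  ¬β = 1 − 0.7400 = 0.2600
  (γ ∨ δ) ∧ ¬β = a·b on (0.7109, 0.2600) = 0.1848
  (β ∧ ¬δ) ∧ ((γ ∨ δ) ∧ ¬β) = a·b on (0.4366, 0.1848) = 0.0807
  → value = 0.0807
Under Gödel:
  ¬δ = 1 − 0.41 = 0.59
  β ∧ ¬δ = min(a, b) on (0.74, 0.59) = 0.59
  γ ∨ δ = max(a, b) on (0.51, 0.41) = 0.51
  ¬β = 1 − 0.74 = 0.26
  (γ ∨ δ) ∧ ¬β = min(a, b) on (0.51, 0.26) = 0.26
  (β ∧ ¬δ) ∧ ((γ ∨ δ) ∧ ¬β) = min(a, b) on (0.59, 0.26) = 0.26
  → value = 0.2600
|0.0807 − 0.2600| = 0.179

0.179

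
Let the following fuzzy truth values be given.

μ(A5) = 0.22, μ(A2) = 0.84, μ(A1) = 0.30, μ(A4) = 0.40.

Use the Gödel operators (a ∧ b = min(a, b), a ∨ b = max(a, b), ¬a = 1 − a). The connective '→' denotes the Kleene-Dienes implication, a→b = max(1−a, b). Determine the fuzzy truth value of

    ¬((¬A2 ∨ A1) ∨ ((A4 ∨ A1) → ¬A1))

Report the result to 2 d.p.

0.30

¬A2 = 1 − 0.84 = 0.16
¬A2 ∨ A1 = max(a, b) on (0.16, 0.30) = 0.30
A4 ∨ A1 = max(a, b) on (0.40, 0.30) = 0.40
¬A1 = 1 − 0.30 = 0.70
(A4 ∨ A1) → ¬A1  [Kleene-Dienes: max(1−a, b)] with a=0.40, b=0.70 → 0.70
(¬A2 ∨ A1) ∨ ((A4 ∨ A1) → ¬A1) = max(a, b) on (0.30, 0.70) = 0.70
¬((¬A2 ∨ A1) ∨ ((A4 ∨ A1) → ¬A1)) = 1 − 0.70 = 0.30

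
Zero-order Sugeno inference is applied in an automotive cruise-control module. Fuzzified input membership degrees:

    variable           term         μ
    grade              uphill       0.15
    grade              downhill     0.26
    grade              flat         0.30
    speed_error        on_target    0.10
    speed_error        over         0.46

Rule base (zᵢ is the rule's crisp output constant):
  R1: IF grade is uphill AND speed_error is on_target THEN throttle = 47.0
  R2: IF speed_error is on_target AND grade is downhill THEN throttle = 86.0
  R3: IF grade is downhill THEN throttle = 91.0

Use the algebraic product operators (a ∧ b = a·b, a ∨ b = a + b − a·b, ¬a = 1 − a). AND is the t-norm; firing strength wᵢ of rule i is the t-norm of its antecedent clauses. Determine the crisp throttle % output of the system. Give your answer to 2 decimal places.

88.38

R1 (z=47.0): uphill=0.15, on_target=0.10; AND[a·b] → w = 0.0150
R2 (z=86.0): on_target=0.10, downhill=0.26; AND[a·b] → w = 0.0260
R3 (z=91.0): downhill=0.26 → w = 0.2600
Weighted average = (0.0150·47.0 + 0.0260·86.0 + 0.2600·91.0) / (0.0150 + 0.0260 + 0.2600)
  = 26.6010 / 0.3010 = 88.38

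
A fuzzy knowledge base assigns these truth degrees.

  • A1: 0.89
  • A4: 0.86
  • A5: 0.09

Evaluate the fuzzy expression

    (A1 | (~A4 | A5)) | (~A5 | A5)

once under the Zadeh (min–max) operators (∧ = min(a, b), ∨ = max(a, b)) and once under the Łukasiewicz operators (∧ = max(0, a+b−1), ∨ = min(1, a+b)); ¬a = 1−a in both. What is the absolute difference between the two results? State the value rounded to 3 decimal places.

Under Zadeh (min–max):
  ~A4 = 1 − 0.86 = 0.14
  ~A4 | A5 = max(a, b) on (0.14, 0.09) = 0.14
  A1 | (~A4 | A5) = max(a, b) on (0.89, 0.14) = 0.89
  ~A5 = 1 − 0.09 = 0.91
  ~A5 | A5 = max(a, b) on (0.91, 0.09) = 0.91
  (A1 | (~A4 | A5)) | (~A5 | A5) = max(a, b) on (0.89, 0.91) = 0.91
  → value = 0.9100
Under Łukasiewicz:
  ~A4 = 1 − 0.86 = 0.14
  ~A4 | A5 = min(1, a+b) on (0.14, 0.09) = 0.23
  A1 | (~A4 | A5) = min(1, a+b) on (0.89, 0.23) = 1.00
  ~A5 = 1 − 0.09 = 0.91
  ~A5 | A5 = min(1, a+b) on (0.91, 0.09) = 1.00
  (A1 | (~A4 | A5)) | (~A5 | A5) = min(1, a+b) on (1.00, 1.00) = 1.00
  → value = 1.0000
|0.9100 − 1.0000| = 0.090

0.090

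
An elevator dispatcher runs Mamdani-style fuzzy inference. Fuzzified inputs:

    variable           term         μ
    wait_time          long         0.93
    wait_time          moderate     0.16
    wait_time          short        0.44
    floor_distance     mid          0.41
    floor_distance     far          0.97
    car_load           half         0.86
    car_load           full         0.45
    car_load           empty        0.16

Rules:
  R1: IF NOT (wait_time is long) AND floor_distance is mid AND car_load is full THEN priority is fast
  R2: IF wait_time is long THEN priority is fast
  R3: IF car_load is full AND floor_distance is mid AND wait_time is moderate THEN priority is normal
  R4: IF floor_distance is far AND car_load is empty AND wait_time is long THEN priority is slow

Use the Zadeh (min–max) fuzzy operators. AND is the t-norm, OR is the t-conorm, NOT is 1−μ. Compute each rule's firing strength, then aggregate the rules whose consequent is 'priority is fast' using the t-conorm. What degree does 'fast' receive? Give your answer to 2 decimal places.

0.93

R1: ¬long=1−0.93=0.07, mid=0.41, full=0.45; AND[min(a, b)] → w = 0.07
R2: long=0.93 → w = 0.93
R3: full=0.45, mid=0.41, moderate=0.16; AND[min(a, b)] → w = 0.16
R4: far=0.97, empty=0.16, long=0.93; AND[min(a, b)] → w = 0.16
Rules with consequent 'fast': {R1, R2} → strengths 0.07, 0.93
Aggregate via t-conorm [max(a, b)]: 0.93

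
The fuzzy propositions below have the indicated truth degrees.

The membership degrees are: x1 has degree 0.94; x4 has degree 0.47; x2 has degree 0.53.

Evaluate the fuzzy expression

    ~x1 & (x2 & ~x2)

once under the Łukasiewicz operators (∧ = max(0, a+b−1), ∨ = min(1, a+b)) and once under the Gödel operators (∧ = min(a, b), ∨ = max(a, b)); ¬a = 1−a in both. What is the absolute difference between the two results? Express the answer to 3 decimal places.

0.060

Under Łukasiewicz:
  ~x1 = 1 − 0.94 = 0.06
  ~x2 = 1 − 0.53 = 0.47
  x2 & ~x2 = max(0, a+b−1) on (0.53, 0.47) = 0.00
  ~x1 & (x2 & ~x2) = max(0, a+b−1) on (0.06, 0.00) = 0.00
  → value = 0.0000
Under Gödel:
  ~x1 = 1 − 0.94 = 0.06
  ~x2 = 1 − 0.53 = 0.47
  x2 & ~x2 = min(a, b) on (0.53, 0.47) = 0.47
  ~x1 & (x2 & ~x2) = min(a, b) on (0.06, 0.47) = 0.06
  → value = 0.0600
|0.0000 − 0.0600| = 0.060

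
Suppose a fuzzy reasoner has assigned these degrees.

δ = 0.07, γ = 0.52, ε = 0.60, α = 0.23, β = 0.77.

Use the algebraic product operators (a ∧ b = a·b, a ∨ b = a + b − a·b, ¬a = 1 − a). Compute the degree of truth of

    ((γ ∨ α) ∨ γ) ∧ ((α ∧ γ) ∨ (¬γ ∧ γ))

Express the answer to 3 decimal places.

0.279

γ ∨ α = a + b − a·b on (0.5200, 0.2300) = 0.6304
(γ ∨ α) ∨ γ = a + b − a·b on (0.6304, 0.5200) = 0.8226
α ∧ γ = a·b on (0.2300, 0.5200) = 0.1196
¬γ = 1 − 0.5200 = 0.4800
¬γ ∧ γ = a·b on (0.4800, 0.5200) = 0.2496
(α ∧ γ) ∨ (¬γ ∧ γ) = a + b − a·b on (0.1196, 0.2496) = 0.3393
((γ ∨ α) ∨ γ) ∧ ((α ∧ γ) ∨ (¬γ ∧ γ)) = a·b on (0.8226, 0.3393) = 0.2791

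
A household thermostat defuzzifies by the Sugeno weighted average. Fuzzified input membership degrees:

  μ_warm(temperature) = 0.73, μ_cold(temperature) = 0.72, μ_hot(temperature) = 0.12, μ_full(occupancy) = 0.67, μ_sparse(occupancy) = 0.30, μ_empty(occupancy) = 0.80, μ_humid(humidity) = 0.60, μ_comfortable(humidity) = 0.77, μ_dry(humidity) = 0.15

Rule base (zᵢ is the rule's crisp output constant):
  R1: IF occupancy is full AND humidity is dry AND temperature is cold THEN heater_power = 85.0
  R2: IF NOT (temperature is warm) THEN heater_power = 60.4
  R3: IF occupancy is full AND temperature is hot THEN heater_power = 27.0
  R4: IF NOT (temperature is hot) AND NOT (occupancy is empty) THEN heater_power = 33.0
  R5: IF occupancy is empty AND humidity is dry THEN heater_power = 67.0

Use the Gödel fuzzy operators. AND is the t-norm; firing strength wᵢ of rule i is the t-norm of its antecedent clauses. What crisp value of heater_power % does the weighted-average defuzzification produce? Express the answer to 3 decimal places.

R1 (z=85.0): full=0.67, dry=0.15, cold=0.72; AND[min(a, b)] → w = 0.15
R2 (z=60.4): ¬warm=1−0.73=0.27 → w = 0.27
R3 (z=27.0): full=0.67, hot=0.12; AND[min(a, b)] → w = 0.12
R4 (z=33.0): ¬hot=1−0.12=0.88, ¬empty=1−0.80=0.20; AND[min(a, b)] → w = 0.20
R5 (z=67.0): empty=0.80, dry=0.15; AND[min(a, b)] → w = 0.15
Weighted average = (0.15·85.0 + 0.27·60.4 + 0.12·27.0 + 0.20·33.0 + 0.15·67.0) / (0.15 + 0.27 + 0.12 + 0.20 + 0.15)
  = 48.9480 / 0.8900 = 54.998

54.998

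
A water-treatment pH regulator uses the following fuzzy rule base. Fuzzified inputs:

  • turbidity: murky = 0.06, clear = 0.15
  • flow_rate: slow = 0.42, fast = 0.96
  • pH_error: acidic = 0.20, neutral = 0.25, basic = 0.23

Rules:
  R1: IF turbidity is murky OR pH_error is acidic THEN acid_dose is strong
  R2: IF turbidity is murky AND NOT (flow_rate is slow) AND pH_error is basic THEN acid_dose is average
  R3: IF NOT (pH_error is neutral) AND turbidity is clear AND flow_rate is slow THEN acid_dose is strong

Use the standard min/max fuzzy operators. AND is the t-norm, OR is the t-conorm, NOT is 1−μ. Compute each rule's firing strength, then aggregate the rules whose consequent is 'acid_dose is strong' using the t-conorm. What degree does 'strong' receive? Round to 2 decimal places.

0.20

R1: murky=0.06, acidic=0.20; OR[max(a, b)] → w = 0.20
R2: murky=0.06, ¬slow=1−0.42=0.58, basic=0.23; AND[min(a, b)] → w = 0.06
R3: ¬neutral=1−0.25=0.75, clear=0.15, slow=0.42; AND[min(a, b)] → w = 0.15
Rules with consequent 'strong': {R1, R3} → strengths 0.20, 0.15
Aggregate via t-conorm [max(a, b)]: 0.20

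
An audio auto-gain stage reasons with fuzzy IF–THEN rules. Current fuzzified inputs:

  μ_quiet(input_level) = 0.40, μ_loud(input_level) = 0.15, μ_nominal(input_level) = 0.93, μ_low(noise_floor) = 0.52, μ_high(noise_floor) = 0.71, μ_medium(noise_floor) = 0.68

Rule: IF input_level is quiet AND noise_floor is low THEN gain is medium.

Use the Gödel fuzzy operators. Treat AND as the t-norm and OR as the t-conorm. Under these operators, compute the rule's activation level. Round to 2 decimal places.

firing strength: quiet=0.40, low=0.52; AND[min(a, b)] → w = 0.40

0.40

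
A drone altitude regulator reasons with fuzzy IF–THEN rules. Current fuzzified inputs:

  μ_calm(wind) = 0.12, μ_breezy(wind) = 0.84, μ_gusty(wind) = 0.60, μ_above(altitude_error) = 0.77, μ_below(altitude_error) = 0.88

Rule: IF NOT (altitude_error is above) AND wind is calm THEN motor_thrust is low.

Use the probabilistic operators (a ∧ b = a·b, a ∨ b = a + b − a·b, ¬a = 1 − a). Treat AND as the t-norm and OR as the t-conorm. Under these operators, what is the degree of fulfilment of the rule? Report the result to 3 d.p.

0.028

firing strength: ¬above=1−0.77=0.23, calm=0.12; AND[a·b] → w = 0.0276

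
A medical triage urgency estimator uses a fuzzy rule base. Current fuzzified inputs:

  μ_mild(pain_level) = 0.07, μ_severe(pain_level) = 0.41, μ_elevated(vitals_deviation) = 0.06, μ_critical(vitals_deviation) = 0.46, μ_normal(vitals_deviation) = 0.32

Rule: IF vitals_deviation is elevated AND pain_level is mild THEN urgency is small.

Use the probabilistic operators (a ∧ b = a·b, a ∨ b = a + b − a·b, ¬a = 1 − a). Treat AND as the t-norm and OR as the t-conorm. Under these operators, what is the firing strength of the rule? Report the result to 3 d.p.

firing strength: elevated=0.06, mild=0.07; AND[a·b] → w = 0.0042

0.004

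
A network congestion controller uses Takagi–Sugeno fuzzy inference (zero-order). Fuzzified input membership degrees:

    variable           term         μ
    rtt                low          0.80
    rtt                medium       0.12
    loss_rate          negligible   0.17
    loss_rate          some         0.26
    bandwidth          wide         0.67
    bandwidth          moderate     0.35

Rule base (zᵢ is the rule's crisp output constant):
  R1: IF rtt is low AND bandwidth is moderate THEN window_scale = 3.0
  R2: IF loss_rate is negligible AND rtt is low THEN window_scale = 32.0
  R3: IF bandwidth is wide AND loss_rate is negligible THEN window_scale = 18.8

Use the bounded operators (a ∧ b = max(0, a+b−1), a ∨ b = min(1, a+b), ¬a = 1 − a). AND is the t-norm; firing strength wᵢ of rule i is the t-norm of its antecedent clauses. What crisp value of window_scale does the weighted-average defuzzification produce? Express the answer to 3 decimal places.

R1 (z=3.0): low=0.80, moderate=0.35; AND[max(0, a+b−1)] → w = 0.15
R2 (z=32.0): negligible=0.17, low=0.80; AND[max(0, a+b−1)] → w = 0.00
R3 (z=18.8): wide=0.67, negligible=0.17; AND[max(0, a+b−1)] → w = 0.00
Weighted average = (0.15·3.0 + 0.00·32.0 + 0.00·18.8) / (0.15 + 0.00 + 0.00)
  = 0.4500 / 0.1500 = 3.000

3.000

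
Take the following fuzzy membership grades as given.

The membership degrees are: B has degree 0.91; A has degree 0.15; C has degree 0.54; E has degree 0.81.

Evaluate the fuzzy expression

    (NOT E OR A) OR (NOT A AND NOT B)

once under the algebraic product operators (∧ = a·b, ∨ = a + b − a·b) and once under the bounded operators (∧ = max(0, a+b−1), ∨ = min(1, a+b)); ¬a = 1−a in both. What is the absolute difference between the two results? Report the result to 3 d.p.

0.024

Under algebraic product:
  NOT E = 1 − 0.8100 = 0.1900
  NOT E OR A = a + b − a·b on (0.1900, 0.1500) = 0.3115
  NOT A = 1 − 0.1500 = 0.8500
  NOT B = 1 − 0.9100 = 0.0900
  NOT A AND NOT B = a·b on (0.8500, 0.0900) = 0.0765
  (NOT E OR A) OR (NOT A AND NOT B) = a + b − a·b on (0.3115, 0.0765) = 0.3642
  → value = 0.3642
Under bounded:
  NOT E = 1 − 0.81 = 0.19
  NOT E OR A = min(1, a+b) on (0.19, 0.15) = 0.34
  NOT A = 1 − 0.15 = 0.85
  NOT B = 1 − 0.91 = 0.09
  NOT A AND NOT B = max(0, a+b−1) on (0.85, 0.09) = 0.00
  (NOT E OR A) OR (NOT A AND NOT B) = min(1, a+b) on (0.34, 0.00) = 0.34
  → value = 0.3400
|0.3642 − 0.3400| = 0.024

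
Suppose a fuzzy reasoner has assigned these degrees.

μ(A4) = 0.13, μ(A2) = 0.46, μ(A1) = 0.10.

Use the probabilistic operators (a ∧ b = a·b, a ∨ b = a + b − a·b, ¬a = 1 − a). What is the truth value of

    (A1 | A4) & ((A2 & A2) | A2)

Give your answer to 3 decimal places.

0.125

A1 | A4 = a + b − a·b on (0.1000, 0.1300) = 0.2170
A2 & A2 = a·b on (0.4600, 0.4600) = 0.2116
(A2 & A2) | A2 = a + b − a·b on (0.2116, 0.4600) = 0.5743
(A1 | A4) & ((A2 & A2) | A2) = a·b on (0.2170, 0.5743) = 0.1246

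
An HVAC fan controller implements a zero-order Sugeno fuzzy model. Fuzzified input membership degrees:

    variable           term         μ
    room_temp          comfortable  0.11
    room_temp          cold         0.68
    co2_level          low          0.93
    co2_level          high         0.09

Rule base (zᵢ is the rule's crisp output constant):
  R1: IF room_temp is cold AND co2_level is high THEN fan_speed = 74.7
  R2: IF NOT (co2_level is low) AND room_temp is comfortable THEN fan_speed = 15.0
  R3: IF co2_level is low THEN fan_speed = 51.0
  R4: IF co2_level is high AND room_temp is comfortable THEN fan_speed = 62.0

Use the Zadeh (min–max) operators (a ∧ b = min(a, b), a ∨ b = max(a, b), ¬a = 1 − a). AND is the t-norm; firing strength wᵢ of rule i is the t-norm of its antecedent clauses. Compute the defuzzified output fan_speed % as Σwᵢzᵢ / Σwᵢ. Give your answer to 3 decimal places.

R1 (z=74.7): cold=0.68, high=0.09; AND[min(a, b)] → w = 0.09
R2 (z=15.0): ¬low=1−0.93=0.07, comfortable=0.11; AND[min(a, b)] → w = 0.07
R3 (z=51.0): low=0.93 → w = 0.93
R4 (z=62.0): high=0.09, comfortable=0.11; AND[min(a, b)] → w = 0.09
Weighted average = (0.09·74.7 + 0.07·15.0 + 0.93·51.0 + 0.09·62.0) / (0.09 + 0.07 + 0.93 + 0.09)
  = 60.7830 / 1.1800 = 51.511

51.511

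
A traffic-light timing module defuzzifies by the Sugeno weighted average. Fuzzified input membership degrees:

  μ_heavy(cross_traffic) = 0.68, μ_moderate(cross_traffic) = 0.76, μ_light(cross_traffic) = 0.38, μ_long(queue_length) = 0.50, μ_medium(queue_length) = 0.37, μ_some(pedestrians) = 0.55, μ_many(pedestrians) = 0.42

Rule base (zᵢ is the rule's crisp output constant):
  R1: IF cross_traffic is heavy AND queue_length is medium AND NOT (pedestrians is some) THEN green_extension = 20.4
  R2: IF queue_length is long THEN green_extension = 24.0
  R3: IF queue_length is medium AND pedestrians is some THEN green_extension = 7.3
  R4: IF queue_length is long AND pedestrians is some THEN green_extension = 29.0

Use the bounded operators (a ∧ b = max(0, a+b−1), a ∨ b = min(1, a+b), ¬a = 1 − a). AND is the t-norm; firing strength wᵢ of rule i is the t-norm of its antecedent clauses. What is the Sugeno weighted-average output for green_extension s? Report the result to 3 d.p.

24.455

R1 (z=20.4): heavy=0.68, medium=0.37, ¬some=1−0.55=0.45; AND[max(0, a+b−1)] → w = 0.00
R2 (z=24.0): long=0.50 → w = 0.50
R3 (z=7.3): medium=0.37, some=0.55; AND[max(0, a+b−1)] → w = 0.00
R4 (z=29.0): long=0.50, some=0.55; AND[max(0, a+b−1)] → w = 0.05
Weighted average = (0.00·20.4 + 0.50·24.0 + 0.00·7.3 + 0.05·29.0) / (0.00 + 0.50 + 0.00 + 0.05)
  = 13.4500 / 0.5500 = 24.455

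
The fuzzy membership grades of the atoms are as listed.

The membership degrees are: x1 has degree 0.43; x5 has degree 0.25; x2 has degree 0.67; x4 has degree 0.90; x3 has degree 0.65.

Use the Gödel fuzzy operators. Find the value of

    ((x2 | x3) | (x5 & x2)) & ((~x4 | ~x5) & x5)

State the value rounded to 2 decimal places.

x2 | x3 = max(a, b) on (0.67, 0.65) = 0.67
x5 & x2 = min(a, b) on (0.25, 0.67) = 0.25
(x2 | x3) | (x5 & x2) = max(a, b) on (0.67, 0.25) = 0.67
~x4 = 1 − 0.90 = 0.10
~x5 = 1 − 0.25 = 0.75
~x4 | ~x5 = max(a, b) on (0.10, 0.75) = 0.75
(~x4 | ~x5) & x5 = min(a, b) on (0.75, 0.25) = 0.25
((x2 | x3) | (x5 & x2)) & ((~x4 | ~x5) & x5) = min(a, b) on (0.67, 0.25) = 0.25

0.25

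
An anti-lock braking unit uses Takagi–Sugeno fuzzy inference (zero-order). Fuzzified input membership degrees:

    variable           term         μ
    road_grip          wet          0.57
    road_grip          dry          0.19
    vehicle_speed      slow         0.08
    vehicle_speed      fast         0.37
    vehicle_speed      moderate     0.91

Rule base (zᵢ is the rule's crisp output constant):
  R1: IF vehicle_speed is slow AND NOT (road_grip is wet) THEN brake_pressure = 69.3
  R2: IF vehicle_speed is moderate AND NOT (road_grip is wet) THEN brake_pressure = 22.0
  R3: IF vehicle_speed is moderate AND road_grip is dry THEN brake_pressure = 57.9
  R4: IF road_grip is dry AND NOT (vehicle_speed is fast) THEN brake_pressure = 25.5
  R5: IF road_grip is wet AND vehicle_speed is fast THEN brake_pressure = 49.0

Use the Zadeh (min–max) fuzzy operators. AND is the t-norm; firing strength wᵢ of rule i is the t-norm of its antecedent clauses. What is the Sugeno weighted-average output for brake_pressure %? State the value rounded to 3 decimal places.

38.873

R1 (z=69.3): slow=0.08, ¬wet=1−0.57=0.43; AND[min(a, b)] → w = 0.08
R2 (z=22.0): moderate=0.91, ¬wet=1−0.57=0.43; AND[min(a, b)] → w = 0.43
R3 (z=57.9): moderate=0.91, dry=0.19; AND[min(a, b)] → w = 0.19
R4 (z=25.5): dry=0.19, ¬fast=1−0.37=0.63; AND[min(a, b)] → w = 0.19
R5 (z=49.0): wet=0.57, fast=0.37; AND[min(a, b)] → w = 0.37
Weighted average = (0.08·69.3 + 0.43·22.0 + 0.19·57.9 + 0.19·25.5 + 0.37·49.0) / (0.08 + 0.43 + 0.19 + 0.19 + 0.37)
  = 48.9800 / 1.2600 = 38.873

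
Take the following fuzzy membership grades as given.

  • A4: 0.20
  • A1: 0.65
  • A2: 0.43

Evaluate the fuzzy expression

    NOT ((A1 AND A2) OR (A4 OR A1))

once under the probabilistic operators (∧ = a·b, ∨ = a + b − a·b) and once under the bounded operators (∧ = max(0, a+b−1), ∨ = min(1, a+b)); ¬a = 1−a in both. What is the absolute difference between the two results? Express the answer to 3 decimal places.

0.132

Under probabilistic:
  A1 AND A2 = a·b on (0.6500, 0.4300) = 0.2795
  A4 OR A1 = a + b − a·b on (0.2000, 0.6500) = 0.7200
  (A1 AND A2) OR (A4 OR A1) = a + b − a·b on (0.2795, 0.7200) = 0.7983
  NOT ((A1 AND A2) OR (A4 OR A1)) = 1 − 0.7983 = 0.2017
  → value = 0.2017
Under bounded:
  A1 AND A2 = max(0, a+b−1) on (0.65, 0.43) = 0.08
  A4 OR A1 = min(1, a+b) on (0.20, 0.65) = 0.85
  (A1 AND A2) OR (A4 OR A1) = min(1, a+b) on (0.08, 0.85) = 0.93
  NOT ((A1 AND A2) OR (A4 OR A1)) = 1 − 0.93 = 0.07
  → value = 0.0700
|0.2017 − 0.0700| = 0.132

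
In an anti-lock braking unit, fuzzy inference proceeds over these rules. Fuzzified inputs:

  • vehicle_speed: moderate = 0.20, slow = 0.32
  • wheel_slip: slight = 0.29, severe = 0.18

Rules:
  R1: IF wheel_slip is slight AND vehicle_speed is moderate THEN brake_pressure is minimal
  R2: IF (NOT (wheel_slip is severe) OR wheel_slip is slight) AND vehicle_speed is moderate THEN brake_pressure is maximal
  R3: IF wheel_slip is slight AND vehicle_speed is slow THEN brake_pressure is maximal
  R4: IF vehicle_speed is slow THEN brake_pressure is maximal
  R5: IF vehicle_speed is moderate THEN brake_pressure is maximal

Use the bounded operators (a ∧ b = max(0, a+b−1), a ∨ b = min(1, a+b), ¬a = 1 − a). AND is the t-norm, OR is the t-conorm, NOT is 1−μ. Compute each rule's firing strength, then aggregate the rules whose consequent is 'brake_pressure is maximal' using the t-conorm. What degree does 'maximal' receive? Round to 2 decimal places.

R1: slight=0.29, moderate=0.20; AND[max(0, a+b−1)] → w = 0.00
R2: (¬severe=1−0.18=0.82 OR slight=0.29) = 1.00; AND[max(0, a+b−1)] with moderate=0.20 → w = 0.20
R3: slight=0.29, slow=0.32; AND[max(0, a+b−1)] → w = 0.00
R4: slow=0.32 → w = 0.32
R5: moderate=0.20 → w = 0.20
Rules with consequent 'maximal': {R2, R3, R4, R5} → strengths 0.20, 0.00, 0.32, 0.20
Aggregate via t-conorm [min(1, a+b)]: 0.72

0.72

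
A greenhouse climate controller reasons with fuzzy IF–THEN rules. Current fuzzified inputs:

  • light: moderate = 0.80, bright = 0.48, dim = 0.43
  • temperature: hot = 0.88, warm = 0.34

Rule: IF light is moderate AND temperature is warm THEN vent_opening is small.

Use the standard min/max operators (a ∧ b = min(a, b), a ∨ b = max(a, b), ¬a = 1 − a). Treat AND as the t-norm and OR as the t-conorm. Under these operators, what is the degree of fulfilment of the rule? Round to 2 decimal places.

0.34

firing strength: moderate=0.80, warm=0.34; AND[min(a, b)] → w = 0.34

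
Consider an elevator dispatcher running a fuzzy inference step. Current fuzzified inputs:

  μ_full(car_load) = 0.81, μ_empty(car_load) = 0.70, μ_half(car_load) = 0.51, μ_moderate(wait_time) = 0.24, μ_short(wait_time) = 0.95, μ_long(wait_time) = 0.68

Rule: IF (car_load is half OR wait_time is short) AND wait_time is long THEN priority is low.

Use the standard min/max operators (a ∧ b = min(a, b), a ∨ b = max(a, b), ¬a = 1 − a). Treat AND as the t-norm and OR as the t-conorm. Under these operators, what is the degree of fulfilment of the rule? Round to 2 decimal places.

firing strength: (half=0.51 OR short=0.95) = 0.95; AND[min(a, b)] with long=0.68 → w = 0.68

0.68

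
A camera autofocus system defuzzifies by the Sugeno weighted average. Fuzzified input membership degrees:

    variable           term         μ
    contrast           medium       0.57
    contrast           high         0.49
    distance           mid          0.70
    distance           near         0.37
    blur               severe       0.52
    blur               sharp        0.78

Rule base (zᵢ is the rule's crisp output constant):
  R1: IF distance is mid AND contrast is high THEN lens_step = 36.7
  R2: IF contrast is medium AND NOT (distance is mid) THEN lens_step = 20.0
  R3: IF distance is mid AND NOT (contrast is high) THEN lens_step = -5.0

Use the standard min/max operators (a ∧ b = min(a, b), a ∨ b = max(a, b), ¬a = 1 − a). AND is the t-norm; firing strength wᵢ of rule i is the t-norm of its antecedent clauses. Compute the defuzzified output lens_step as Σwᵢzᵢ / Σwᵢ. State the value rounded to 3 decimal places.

R1 (z=36.7): mid=0.70, high=0.49; AND[min(a, b)] → w = 0.49
R2 (z=20.0): medium=0.57, ¬mid=1−0.70=0.30; AND[min(a, b)] → w = 0.30
R3 (z=-5.0): mid=0.70, ¬high=1−0.49=0.51; AND[min(a, b)] → w = 0.51
Weighted average = (0.49·36.7 + 0.30·20.0 + 0.51·-5.0) / (0.49 + 0.30 + 0.51)
  = 21.4330 / 1.3000 = 16.487

16.487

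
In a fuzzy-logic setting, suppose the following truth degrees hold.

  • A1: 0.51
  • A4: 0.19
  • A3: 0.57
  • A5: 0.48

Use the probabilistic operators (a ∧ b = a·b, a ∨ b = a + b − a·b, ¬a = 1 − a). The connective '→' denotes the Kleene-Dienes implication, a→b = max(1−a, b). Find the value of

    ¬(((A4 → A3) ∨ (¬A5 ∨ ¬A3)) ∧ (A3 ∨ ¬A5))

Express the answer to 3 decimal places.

A4 → A3  [Kleene-Dienes: max(1−a, b)] with a=0.1900, b=0.5700 → 0.8100
¬A5 = 1 − 0.4800 = 0.5200
¬A3 = 1 − 0.5700 = 0.4300
¬A5 ∨ ¬A3 = a + b − a·b on (0.5200, 0.4300) = 0.7264
(A4 → A3) ∨ (¬A5 ∨ ¬A3) = a + b − a·b on (0.8100, 0.7264) = 0.9480
¬A5 = 1 − 0.4800 = 0.5200
A3 ∨ ¬A5 = a + b − a·b on (0.5700, 0.5200) = 0.7936
((A4 → A3) ∨ (¬A5 ∨ ¬A3)) ∧ (A3 ∨ ¬A5) = a·b on (0.9480, 0.7936) = 0.7523
¬(((A4 → A3) ∨ (¬A5 ∨ ¬A3)) ∧ (A3 ∨ ¬A5)) = 1 − 0.7523 = 0.2477

0.248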